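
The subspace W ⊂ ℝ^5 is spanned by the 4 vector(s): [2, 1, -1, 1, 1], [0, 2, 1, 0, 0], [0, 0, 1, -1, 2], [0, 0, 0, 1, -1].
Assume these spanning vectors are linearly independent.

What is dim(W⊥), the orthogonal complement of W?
dim(W⊥) = 1

For any subspace W of ℝ^n, dim(W) + dim(W⊥) = n (the whole-space dimension).
Here the given 4 vectors are linearly independent, so dim(W) = 4.
Thus dim(W⊥) = n - dim(W) = 5 - 4 = 1.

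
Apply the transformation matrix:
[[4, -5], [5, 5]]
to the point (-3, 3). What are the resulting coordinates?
(-27, 0)

Matrix multiplication:
[[4, -5], [5, 5]] × [-3, 3]ᵀ
= [4×-3 + -5×3, 5×-3 + 5×3]ᵀ
= [-27.0000, 0.0000]ᵀ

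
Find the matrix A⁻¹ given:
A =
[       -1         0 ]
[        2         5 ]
det(A) = -5
A⁻¹ =
[       -1         0 ]
[      2/5       1/5 ]

For a 2×2 matrix A = [[a, b], [c, d]] with det(A) ≠ 0, A⁻¹ = (1/det(A)) * [[d, -b], [-c, a]].
det(A) = (-1)*(5) - (0)*(2) = -5 - 0 = -5.
A⁻¹ = (1/-5) * [[5, 0], [-2, -1]].
Dividing each entry by -5 and reducing:
A⁻¹ =
[       -1         0 ]
[      2/5       1/5 ]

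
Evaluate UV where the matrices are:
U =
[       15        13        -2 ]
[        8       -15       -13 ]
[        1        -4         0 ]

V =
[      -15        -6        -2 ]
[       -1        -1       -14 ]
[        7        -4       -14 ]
UV =
[     -252       -95      -184 ]
[     -196        19       376 ]
[      -11        -2        54 ]

Matrix multiplication: (UV)[i][j] = sum over k of U[i][k] * V[k][j].
  (UV)[0][0] = (15)*(-15) + (13)*(-1) + (-2)*(7) = -252
  (UV)[0][1] = (15)*(-6) + (13)*(-1) + (-2)*(-4) = -95
  (UV)[0][2] = (15)*(-2) + (13)*(-14) + (-2)*(-14) = -184
  (UV)[1][0] = (8)*(-15) + (-15)*(-1) + (-13)*(7) = -196
  (UV)[1][1] = (8)*(-6) + (-15)*(-1) + (-13)*(-4) = 19
  (UV)[1][2] = (8)*(-2) + (-15)*(-14) + (-13)*(-14) = 376
  (UV)[2][0] = (1)*(-15) + (-4)*(-1) + (0)*(7) = -11
  (UV)[2][1] = (1)*(-6) + (-4)*(-1) + (0)*(-4) = -2
  (UV)[2][2] = (1)*(-2) + (-4)*(-14) + (0)*(-14) = 54
UV =
[     -252       -95      -184 ]
[     -196        19       376 ]
[      -11        -2        54 ]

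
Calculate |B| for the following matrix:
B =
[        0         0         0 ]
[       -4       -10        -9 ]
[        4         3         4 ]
det(B) = 0

Expand along row 0 (cofactor expansion): det(B) = a*(e*i - f*h) - b*(d*i - f*g) + c*(d*h - e*g), where the 3×3 is [[a, b, c], [d, e, f], [g, h, i]].
Minor M_00 = (-10)*(4) - (-9)*(3) = -40 + 27 = -13.
Minor M_01 = (-4)*(4) - (-9)*(4) = -16 + 36 = 20.
Minor M_02 = (-4)*(3) - (-10)*(4) = -12 + 40 = 28.
det(B) = (0)*(-13) - (0)*(20) + (0)*(28) = 0 + 0 + 0 = 0.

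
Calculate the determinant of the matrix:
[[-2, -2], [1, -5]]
12

For a 2×2 matrix [[a, b], [c, d]], det = ad - bc
det = (-2)(-5) - (-2)(1) = 10 - -2 = 12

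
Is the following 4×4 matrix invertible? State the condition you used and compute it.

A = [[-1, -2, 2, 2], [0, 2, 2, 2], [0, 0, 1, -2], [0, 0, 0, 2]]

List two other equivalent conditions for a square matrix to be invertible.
Yes, invertible; det(A) = -4 ≠ 0. Equivalent conditions: rank(A) = 4; Ax = 0 has only the trivial solution; 0 is not an eigenvalue; the columns of A are linearly independent.

To check invertibility, compute det(A).
The given matrix is triangular, so det(A) equals the product of its diagonal entries = -4 ≠ 0.
Since det(A) ≠ 0, A is invertible.
Equivalent conditions for a square matrix A to be invertible:
- rank(A) = 4 (full rank).
- The homogeneous system Ax = 0 has only the trivial solution x = 0.
- 0 is not an eigenvalue of A.
- The columns (equivalently rows) of A are linearly independent.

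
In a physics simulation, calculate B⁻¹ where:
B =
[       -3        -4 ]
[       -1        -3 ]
det(B) = 5
B⁻¹ =
[     -3/5       4/5 ]
[      1/5      -3/5 ]

For a 2×2 matrix B = [[a, b], [c, d]] with det(B) ≠ 0, B⁻¹ = (1/det(B)) * [[d, -b], [-c, a]].
det(B) = (-3)*(-3) - (-4)*(-1) = 9 - 4 = 5.
B⁻¹ = (1/5) * [[-3, 4], [1, -3]].
Dividing each entry by 5 and reducing:
B⁻¹ =
[     -3/5       4/5 ]
[      1/5      -3/5 ]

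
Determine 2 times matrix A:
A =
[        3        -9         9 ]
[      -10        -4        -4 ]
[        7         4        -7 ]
2A =
[        6       -18        18 ]
[      -20        -8        -8 ]
[       14         8       -14 ]

Scalar multiplication is elementwise: (2A)[i][j] = 2 * A[i][j].
  (2A)[0][0] = 2 * (3) = 6
  (2A)[0][1] = 2 * (-9) = -18
  (2A)[0][2] = 2 * (9) = 18
  (2A)[1][0] = 2 * (-10) = -20
  (2A)[1][1] = 2 * (-4) = -8
  (2A)[1][2] = 2 * (-4) = -8
  (2A)[2][0] = 2 * (7) = 14
  (2A)[2][1] = 2 * (4) = 8
  (2A)[2][2] = 2 * (-7) = -14
2A =
[        6       -18        18 ]
[      -20        -8        -8 ]
[       14         8       -14 ]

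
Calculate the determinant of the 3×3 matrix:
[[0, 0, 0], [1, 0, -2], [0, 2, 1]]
0

Expansion along first row:
det = 0·det([[0,-2],[2,1]]) - 0·det([[1,-2],[0,1]]) + 0·det([[1,0],[0,2]])
    = 0·(0·1 - -2·2) - 0·(1·1 - -2·0) + 0·(1·2 - 0·0)
    = 0·4 - 0·1 + 0·2
    = 0 + 0 + 0 = 0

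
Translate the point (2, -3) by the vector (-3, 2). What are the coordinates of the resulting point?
(-1, -1)

Translation by (-3, 2):
x' = 2 + -3 = -1
y' = -3 + 2 = -1
Homogeneous matrix: [[1, 0, -3], [0, 1, 2], [0, 0, 1]]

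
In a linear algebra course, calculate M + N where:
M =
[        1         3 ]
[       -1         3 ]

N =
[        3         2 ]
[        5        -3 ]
M + N =
[        4         5 ]
[        4         0 ]

Matrix addition is elementwise: (M+N)[i][j] = M[i][j] + N[i][j].
  (M+N)[0][0] = (1) + (3) = 4
  (M+N)[0][1] = (3) + (2) = 5
  (M+N)[1][0] = (-1) + (5) = 4
  (M+N)[1][1] = (3) + (-3) = 0
M + N =
[        4         5 ]
[        4         0 ]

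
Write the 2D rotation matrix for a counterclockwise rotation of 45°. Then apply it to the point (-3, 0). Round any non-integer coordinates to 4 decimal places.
R = [[√2/2, -√2/2], [√2/2, √2/2]]; R·(-3, 0) = (-2.1213, -2.1213)

Rotation matrix formula: R(θ) = [[cos θ, -sin θ], [sin θ, cos θ]]
For θ = 45°:
cos(45°) = √2/2
sin(45°) = √2/2
R = [[√2/2, -√2/2], [√2/2, √2/2]]
Apply to (-3, 0): [√2/2·-3 + (-√2/2)·0, √2/2·-3 + √2/2·0] = (-2.1213, -2.1213)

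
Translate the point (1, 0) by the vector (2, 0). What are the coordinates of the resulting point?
(3, 0)

Translation by (2, 0):
x' = 1 + 2 = 3
y' = 0 + 0 = 0
Homogeneous matrix: [[1, 0, 2], [0, 1, 0], [0, 0, 1]]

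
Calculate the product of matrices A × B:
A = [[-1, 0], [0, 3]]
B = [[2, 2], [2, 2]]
[[-2, -2], [6, 6]]

Matrix multiplication:
C[0][0] = -1×2 + 0×2 = -2
C[0][1] = -1×2 + 0×2 = -2
C[1][0] = 0×2 + 3×2 = 6
C[1][1] = 0×2 + 3×2 = 6
Result: [[-2, -2], [6, 6]]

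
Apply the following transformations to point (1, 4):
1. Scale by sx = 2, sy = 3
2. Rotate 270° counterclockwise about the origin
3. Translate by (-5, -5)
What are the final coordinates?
(7, -7)

Step 1: Scale → (2, 12)
Step 2: Rotate 270° → (12, -2)
Step 3: Translate → (7, -7)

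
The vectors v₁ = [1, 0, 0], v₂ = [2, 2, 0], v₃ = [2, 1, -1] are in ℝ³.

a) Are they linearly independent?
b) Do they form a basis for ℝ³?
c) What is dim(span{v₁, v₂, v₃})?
Yes independent, yes basis, dim = 3

Stack v₁, v₂, v₃ as rows of a 3×3 matrix.
[[1, 0, 0]; [2, 2, 0]; [2, 1, -1]] is already lower triangular with nonzero diagonal entries (1, 2, -1), so its determinant is the product of the diagonal entries, det = (1)·(2)·(-1) = -2 ≠ 0, and the rows are linearly independent.
Three linearly independent vectors in ℝ³ form a basis for ℝ³, so dim(span{v₁,v₂,v₃}) = 3.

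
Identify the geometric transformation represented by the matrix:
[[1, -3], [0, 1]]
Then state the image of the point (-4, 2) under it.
horizontal shear with factor -3; image of (-4, 2) is (-10, 2)

The matrix [[1, k], [0, 1]] sends (x, y) to (x + -3y, y), leaving the y-coordinate fixed: a horizontal shear.
The matrix [[1, -3], [0, 1]] represents: horizontal shear with factor -3.
Applying it to (-4, 2): [1·-4 + -3·2, 0·-4 + 1·2] = (-10, 2).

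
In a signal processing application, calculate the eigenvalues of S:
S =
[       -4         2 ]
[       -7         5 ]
λ = -2, 3

Solve det(S - λI) = 0. For a 2×2 matrix the characteristic equation is λ² - (trace)λ + det = 0.
trace(S) = a + d = -4 + 5 = 1.
det(S) = a*d - b*c = (-4)*(5) - (2)*(-7) = -20 + 14 = -6.
Characteristic equation: λ² - (1)λ + (-6) = 0.
Discriminant = (1)² - 4*(-6) = 1 + 24 = 25.
λ = (1 ± √25) / 2 = (1 ± 5) / 2 = -2, 3.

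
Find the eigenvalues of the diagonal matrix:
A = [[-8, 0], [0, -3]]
λ₁ = -8, λ₂ = -3

The characteristic polynomial of A is det(A - λI) = (-8 - λ)(-3 - λ) = 0.
The roots are λ = -8 and λ = -3, so the eigenvalues are the diagonal entries.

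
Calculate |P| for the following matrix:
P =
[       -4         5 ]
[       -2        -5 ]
det(P) = 30

For a 2×2 matrix [[a, b], [c, d]], det = a*d - b*c.
det(P) = (-4)*(-5) - (5)*(-2) = 20 + 10 = 30.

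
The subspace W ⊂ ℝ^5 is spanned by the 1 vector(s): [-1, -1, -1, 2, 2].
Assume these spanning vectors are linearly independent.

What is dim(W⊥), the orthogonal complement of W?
dim(W⊥) = 4

For any subspace W of ℝ^n, dim(W) + dim(W⊥) = n (the whole-space dimension).
Here the given 1 vectors are linearly independent, so dim(W) = 1.
Thus dim(W⊥) = n - dim(W) = 5 - 1 = 4.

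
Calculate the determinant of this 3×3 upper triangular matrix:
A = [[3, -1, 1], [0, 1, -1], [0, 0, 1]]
3

The determinant of a triangular matrix is the product of its diagonal entries (the off-diagonal entries above the diagonal do not affect it).
det(A) = (3) * (1) * (1) = 3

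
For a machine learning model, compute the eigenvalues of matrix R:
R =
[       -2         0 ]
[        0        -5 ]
λ = -5, -2

Solve det(R - λI) = 0. For a 2×2 matrix the characteristic equation is λ² - (trace)λ + det = 0.
trace(R) = a + d = -2 - 5 = -7.
det(R) = a*d - b*c = (-2)*(-5) - (0)*(0) = 10 - 0 = 10.
Characteristic equation: λ² - (-7)λ + (10) = 0.
Discriminant = (-7)² - 4*(10) = 49 - 40 = 9.
λ = (-7 ± √9) / 2 = (-7 ± 3) / 2 = -5, -2.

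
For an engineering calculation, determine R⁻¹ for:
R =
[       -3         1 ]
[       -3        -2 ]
det(R) = 9
R⁻¹ =
[     -2/9      -1/9 ]
[      1/3      -1/3 ]

For a 2×2 matrix R = [[a, b], [c, d]] with det(R) ≠ 0, R⁻¹ = (1/det(R)) * [[d, -b], [-c, a]].
det(R) = (-3)*(-2) - (1)*(-3) = 6 + 3 = 9.
R⁻¹ = (1/9) * [[-2, -1], [3, -3]].
Dividing each entry by 9 and reducing:
R⁻¹ =
[     -2/9      -1/9 ]
[      1/3      -1/3 ]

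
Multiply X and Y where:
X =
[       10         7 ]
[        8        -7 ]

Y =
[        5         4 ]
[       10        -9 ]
XY =
[      120       -23 ]
[      -30        95 ]

Matrix multiplication: (XY)[i][j] = sum over k of X[i][k] * Y[k][j].
  (XY)[0][0] = (10)*(5) + (7)*(10) = 120
  (XY)[0][1] = (10)*(4) + (7)*(-9) = -23
  (XY)[1][0] = (8)*(5) + (-7)*(10) = -30
  (XY)[1][1] = (8)*(4) + (-7)*(-9) = 95
XY =
[      120       -23 ]
[      -30        95 ]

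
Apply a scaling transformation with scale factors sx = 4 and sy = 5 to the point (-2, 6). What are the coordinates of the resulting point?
(-8, 30)

Scaling matrix:
[[4, 0], [0, 5]]
Result: (-2 × 4, 6 × 5) = (-8, 30)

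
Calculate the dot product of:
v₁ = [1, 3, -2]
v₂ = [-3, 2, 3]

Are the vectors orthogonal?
-3, No

The dot product is the sum of products of corresponding components.
v₁·v₂ = (1)*(-3) + (3)*(2) + (-2)*(3) = -3 + 6 - 6 = -3.
Two vectors are orthogonal iff their dot product is 0; here the dot product is -3, so the vectors are not orthogonal.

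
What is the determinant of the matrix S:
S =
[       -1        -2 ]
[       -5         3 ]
det(S) = -13

For a 2×2 matrix [[a, b], [c, d]], det = a*d - b*c.
det(S) = (-1)*(3) - (-2)*(-5) = -3 - 10 = -13.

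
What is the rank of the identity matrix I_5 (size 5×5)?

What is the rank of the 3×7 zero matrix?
rank(I_5) = 5, rank(0) = 0

The identity I_5 has 5 columns that are the standard basis vectors e_1, …, e_5. These are linearly independent, so all 5 columns are pivots and rank(I_5) = 5.
The 3×7 zero matrix has every entry zero, so every row is the zero row and there are no pivots; rank(0) = 0.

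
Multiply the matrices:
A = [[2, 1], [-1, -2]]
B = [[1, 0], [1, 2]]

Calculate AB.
[[3, 2], [-3, -4]]

Each entry (i,j) of AB = sum over k of A[i][k]*B[k][j].
(AB)[0][0] = (2)*(1) + (1)*(1) = 3
(AB)[0][1] = (2)*(0) + (1)*(2) = 2
(AB)[1][0] = (-1)*(1) + (-2)*(1) = -3
(AB)[1][1] = (-1)*(0) + (-2)*(2) = -4
AB = [[3, 2], [-3, -4]]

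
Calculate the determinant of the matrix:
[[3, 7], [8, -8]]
-80

For a 2×2 matrix [[a, b], [c, d]], det = ad - bc
det = (3)(-8) - (7)(8) = -24 - 56 = -80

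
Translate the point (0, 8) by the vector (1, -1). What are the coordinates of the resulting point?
(1, 7)

Translation by (1, -1):
x' = 0 + 1 = 1
y' = 8 + -1 = 7
Homogeneous matrix: [[1, 0, 1], [0, 1, -1], [0, 0, 1]]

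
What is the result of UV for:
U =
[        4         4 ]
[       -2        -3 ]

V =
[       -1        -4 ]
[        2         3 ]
UV =
[        4        -4 ]
[       -4        -1 ]

Matrix multiplication: (UV)[i][j] = sum over k of U[i][k] * V[k][j].
  (UV)[0][0] = (4)*(-1) + (4)*(2) = 4
  (UV)[0][1] = (4)*(-4) + (4)*(3) = -4
  (UV)[1][0] = (-2)*(-1) + (-3)*(2) = -4
  (UV)[1][1] = (-2)*(-4) + (-3)*(3) = -1
UV =
[        4        -4 ]
[       -4        -1 ]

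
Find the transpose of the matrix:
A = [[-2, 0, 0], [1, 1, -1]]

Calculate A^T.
[[-2, 1], [0, 1], [0, -1]]

The transpose sends entry (i,j) to (j,i); rows become columns.
Row 0 of A: [-2, 0, 0] -> column 0 of A^T.
Row 1 of A: [1, 1, -1] -> column 1 of A^T.
A^T = [[-2, 1], [0, 1], [0, -1]]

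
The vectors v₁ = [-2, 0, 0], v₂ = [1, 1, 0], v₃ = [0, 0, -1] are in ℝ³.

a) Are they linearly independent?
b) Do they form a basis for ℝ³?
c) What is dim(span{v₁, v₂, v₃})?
Yes independent, yes basis, dim = 3

Stack v₁, v₂, v₃ as rows of a 3×3 matrix.
[[-2, 0, 0]; [1, 1, 0]; [0, 0, -1]] is already lower triangular with nonzero diagonal entries (-2, 1, -1), so its determinant is the product of the diagonal entries, det = (-2)·(1)·(-1) = 2 ≠ 0, and the rows are linearly independent.
Three linearly independent vectors in ℝ³ form a basis for ℝ³, so dim(span{v₁,v₂,v₃}) = 3.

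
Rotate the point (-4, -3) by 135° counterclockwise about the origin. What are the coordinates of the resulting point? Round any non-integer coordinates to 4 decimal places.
(4.9497, -0.7071)

Rotation matrix R(θ) = [[cos θ, -sin θ], [sin θ, cos θ]]; for θ = 135°:
R = [[-√2/2, -√2/2], [√2/2, -√2/2]]
Result: R × [-4, -3]ᵀ = [-√2/2·-4 + (-√2/2)·-3, √2/2·-4 + (-√2/2)·-3]ᵀ = (4.9497, -0.7071)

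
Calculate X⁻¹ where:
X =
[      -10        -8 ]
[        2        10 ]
det(X) = -84
X⁻¹ =
[    -5/42     -2/21 ]
[     1/42      5/42 ]

For a 2×2 matrix X = [[a, b], [c, d]] with det(X) ≠ 0, X⁻¹ = (1/det(X)) * [[d, -b], [-c, a]].
det(X) = (-10)*(10) - (-8)*(2) = -100 + 16 = -84.
X⁻¹ = (1/-84) * [[10, 8], [-2, -10]].
Dividing each entry by -84 and reducing:
X⁻¹ =
[    -5/42     -2/21 ]
[     1/42      5/42 ]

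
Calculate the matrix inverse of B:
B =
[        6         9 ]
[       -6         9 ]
det(B) = 108
B⁻¹ =
[     1/12     -1/12 ]
[     1/18      1/18 ]

For a 2×2 matrix B = [[a, b], [c, d]] with det(B) ≠ 0, B⁻¹ = (1/det(B)) * [[d, -b], [-c, a]].
det(B) = (6)*(9) - (9)*(-6) = 54 + 54 = 108.
B⁻¹ = (1/108) * [[9, -9], [6, 6]].
Dividing each entry by 108 and reducing:
B⁻¹ =
[     1/12     -1/12 ]
[     1/18      1/18 ]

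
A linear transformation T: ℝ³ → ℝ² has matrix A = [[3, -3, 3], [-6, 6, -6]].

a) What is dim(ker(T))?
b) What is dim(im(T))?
dim(ker) = 2, dim(im) = 1

Observe that row 2 = -2 × row 1 (so the rows are linearly dependent).
Thus rank(A) = 1 (only one linearly independent row).
dim(im(T)) = rank(A) = 1.
By the rank-nullity theorem applied to T: ℝ³ → ℝ², rank(A) + nullity(A) = 3 (the domain dimension), so dim(ker(T)) = 3 - 1 = 2.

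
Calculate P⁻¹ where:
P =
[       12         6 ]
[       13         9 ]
det(P) = 30
P⁻¹ =
[     3/10      -1/5 ]
[   -13/30       2/5 ]

For a 2×2 matrix P = [[a, b], [c, d]] with det(P) ≠ 0, P⁻¹ = (1/det(P)) * [[d, -b], [-c, a]].
det(P) = (12)*(9) - (6)*(13) = 108 - 78 = 30.
P⁻¹ = (1/30) * [[9, -6], [-13, 12]].
Dividing each entry by 30 and reducing:
P⁻¹ =
[     3/10      -1/5 ]
[   -13/30       2/5 ]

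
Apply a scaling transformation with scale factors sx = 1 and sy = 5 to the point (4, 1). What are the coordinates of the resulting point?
(4, 5)

Scaling matrix:
[[1, 0], [0, 5]]
Result: (4 × 1, 1 × 5) = (4, 5)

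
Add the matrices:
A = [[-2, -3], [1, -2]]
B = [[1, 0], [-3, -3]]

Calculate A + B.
[[-1, -3], [-2, -5]]

Add corresponding elements:
(-2)+(1)=-1
(-3)+(0)=-3
(1)+(-3)=-2
(-2)+(-3)=-5
A + B = [[-1, -3], [-2, -5]]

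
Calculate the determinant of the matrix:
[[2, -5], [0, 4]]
8

For a 2×2 matrix [[a, b], [c, d]], det = ad - bc
det = (2)(4) - (-5)(0) = 8 - 0 = 8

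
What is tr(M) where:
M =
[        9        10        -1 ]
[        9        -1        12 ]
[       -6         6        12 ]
tr(M) = 9 - 1 + 12 = 20

The trace of a square matrix is the sum of its diagonal entries.
Diagonal entries of M: M[0][0] = 9, M[1][1] = -1, M[2][2] = 12.
tr(M) = 9 - 1 + 12 = 20.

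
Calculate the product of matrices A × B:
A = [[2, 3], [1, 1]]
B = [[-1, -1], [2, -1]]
[[4, -5], [1, -2]]

Matrix multiplication:
C[0][0] = 2×-1 + 3×2 = 4
C[0][1] = 2×-1 + 3×-1 = -5
C[1][0] = 1×-1 + 1×2 = 1
C[1][1] = 1×-1 + 1×-1 = -2
Result: [[4, -5], [1, -2]]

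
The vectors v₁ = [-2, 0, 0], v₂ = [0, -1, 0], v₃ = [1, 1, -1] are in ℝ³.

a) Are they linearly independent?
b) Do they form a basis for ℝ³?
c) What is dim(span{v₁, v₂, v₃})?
Yes independent, yes basis, dim = 3

Stack v₁, v₂, v₃ as rows of a 3×3 matrix.
[[-2, 0, 0]; [0, -1, 0]; [1, 1, -1]] is already lower triangular with nonzero diagonal entries (-2, -1, -1), so its determinant is the product of the diagonal entries, det = (-2)·(-1)·(-1) = -2 ≠ 0, and the rows are linearly independent.
Three linearly independent vectors in ℝ³ form a basis for ℝ³, so dim(span{v₁,v₂,v₃}) = 3.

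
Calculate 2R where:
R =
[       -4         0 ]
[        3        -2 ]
2R =
[       -8         0 ]
[        6        -4 ]

Scalar multiplication is elementwise: (2R)[i][j] = 2 * R[i][j].
  (2R)[0][0] = 2 * (-4) = -8
  (2R)[0][1] = 2 * (0) = 0
  (2R)[1][0] = 2 * (3) = 6
  (2R)[1][1] = 2 * (-2) = -4
2R =
[       -8         0 ]
[        6        -4 ]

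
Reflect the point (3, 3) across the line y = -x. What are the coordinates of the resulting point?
(-3, -3)

Reflection across line y = -x: (3, 3) → (-3, -3)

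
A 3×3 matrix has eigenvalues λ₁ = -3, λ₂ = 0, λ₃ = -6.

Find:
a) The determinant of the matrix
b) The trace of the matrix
det = 0, trace = -9

Two standard eigenvalue identities:
- det(A) equals the product of the eigenvalues (counted with multiplicity).
- trace(A) equals the sum of the eigenvalues.
det(A) = (-3)*(0)*(-6) = 0.
trace(A) = -3 + 0 - 6 = -9.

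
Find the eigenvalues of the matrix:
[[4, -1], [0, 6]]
λ = 4 and λ = 6

Characteristic equation: det(A - λI) = 0
λ² - (trace)λ + (det) = 0
λ² - (10)λ + (24) = 0
λ² - 10λ + 24 = 0
Solving: λ = 4, 6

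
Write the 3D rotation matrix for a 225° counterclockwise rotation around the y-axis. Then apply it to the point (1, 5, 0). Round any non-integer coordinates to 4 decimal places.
R = [[-√2/2, 0, -√2/2], [0, 1, 0], [√2/2, 0, -√2/2]]; R·(1, 5, 0) = (-0.7071, 5.0000, 0.7071)

Rotation matrix for 225° around y-axis:
cos(225°) = -√2/2, sin(225°) = -√2/2
R = [[-√2/2, 0, -√2/2], [0, 1, 0], [√2/2, 0, -√2/2]]
Apply to (1, 5, 0): R·[1, 5, 0]ᵀ = (-0.7071, 5.0000, 0.7071)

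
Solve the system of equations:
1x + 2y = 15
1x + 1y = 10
x = 5, y = 5

Use elimination (row reduction):
Equation 1: 1x + 2y = 15.
Equation 2: 1x + 1y = 10.
Multiply Eq1 by 1 and Eq2 by 1: 1x + 2y = 15;  1x + 1y = 10.
Subtract: (-1)y = -5, so y = 5.
Back-substitute into Eq1: 1x + 2*(5) = 15, so x = 5.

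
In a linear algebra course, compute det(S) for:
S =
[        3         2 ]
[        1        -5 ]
det(S) = -17

For a 2×2 matrix [[a, b], [c, d]], det = a*d - b*c.
det(S) = (3)*(-5) - (2)*(1) = -15 - 2 = -17.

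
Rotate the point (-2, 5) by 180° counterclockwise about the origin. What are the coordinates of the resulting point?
(2, -5)

Rotation matrix R(θ) = [[cos θ, -sin θ], [sin θ, cos θ]]; for θ = 180°:
R = [[-1, 0], [0, -1]]
Result: R × [-2, 5]ᵀ = [-1·-2 + (0)·5, 0·-2 + (-1)·5]ᵀ = (2, -5)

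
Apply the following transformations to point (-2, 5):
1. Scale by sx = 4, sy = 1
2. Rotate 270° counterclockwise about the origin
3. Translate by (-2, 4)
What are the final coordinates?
(3, 12)

Step 1: Scale → (-8, 5)
Step 2: Rotate 270° → (5, 8)
Step 3: Translate → (3, 12)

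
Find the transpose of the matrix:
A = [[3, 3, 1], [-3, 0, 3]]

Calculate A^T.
[[3, -3], [3, 0], [1, 3]]

The transpose sends entry (i,j) to (j,i); rows become columns.
Row 0 of A: [3, 3, 1] -> column 0 of A^T.
Row 1 of A: [-3, 0, 3] -> column 1 of A^T.
A^T = [[3, -3], [3, 0], [1, 3]]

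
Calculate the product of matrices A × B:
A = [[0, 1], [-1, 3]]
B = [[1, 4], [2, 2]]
[[2, 2], [5, 2]]

Matrix multiplication:
C[0][0] = 0×1 + 1×2 = 2
C[0][1] = 0×4 + 1×2 = 2
C[1][0] = -1×1 + 3×2 = 5
C[1][1] = -1×4 + 3×2 = 2
Result: [[2, 2], [5, 2]]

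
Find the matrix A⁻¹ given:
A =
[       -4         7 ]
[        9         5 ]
det(A) = -83
A⁻¹ =
[    -5/83      7/83 ]
[     9/83      4/83 ]

For a 2×2 matrix A = [[a, b], [c, d]] with det(A) ≠ 0, A⁻¹ = (1/det(A)) * [[d, -b], [-c, a]].
det(A) = (-4)*(5) - (7)*(9) = -20 - 63 = -83.
A⁻¹ = (1/-83) * [[5, -7], [-9, -4]].
Dividing each entry by -83 and reducing:
A⁻¹ =
[    -5/83      7/83 ]
[     9/83      4/83 ]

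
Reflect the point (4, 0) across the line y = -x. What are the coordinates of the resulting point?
(0, -4)

Reflection across line y = -x: (4, 0) → (0, -4)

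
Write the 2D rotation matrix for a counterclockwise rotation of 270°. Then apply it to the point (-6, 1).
R = [[0, 1], [-1, 0]]; R·(-6, 1) = (1, 6)

Rotation matrix formula: R(θ) = [[cos θ, -sin θ], [sin θ, cos θ]]
For θ = 270°:
cos(270°) = 0
sin(270°) = -1
R = [[0, 1], [-1, 0]]
Apply to (-6, 1): [0·-6 + (1)·1, -1·-6 + 0·1] = (1, 6)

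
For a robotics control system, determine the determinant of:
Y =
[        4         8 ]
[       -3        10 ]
det(Y) = 64

For a 2×2 matrix [[a, b], [c, d]], det = a*d - b*c.
det(Y) = (4)*(10) - (8)*(-3) = 40 + 24 = 64.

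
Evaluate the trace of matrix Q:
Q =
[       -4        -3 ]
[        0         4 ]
tr(Q) = -4 + 4 = 0

The trace of a square matrix is the sum of its diagonal entries.
Diagonal entries of Q: Q[0][0] = -4, Q[1][1] = 4.
tr(Q) = -4 + 4 = 0.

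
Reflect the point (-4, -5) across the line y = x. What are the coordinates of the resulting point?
(-5, -4)

Reflection across line y = x: (-4, -5) → (-5, -4)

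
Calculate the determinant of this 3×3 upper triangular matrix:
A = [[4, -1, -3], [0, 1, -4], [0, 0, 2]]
8

The determinant of a triangular matrix is the product of its diagonal entries (the off-diagonal entries above the diagonal do not affect it).
det(A) = (4) * (1) * (2) = 8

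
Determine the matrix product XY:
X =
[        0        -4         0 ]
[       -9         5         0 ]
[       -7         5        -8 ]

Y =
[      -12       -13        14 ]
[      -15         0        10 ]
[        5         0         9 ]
XY =
[       60         0       -40 ]
[       33       117       -76 ]
[      -31        91      -120 ]

Matrix multiplication: (XY)[i][j] = sum over k of X[i][k] * Y[k][j].
  (XY)[0][0] = (0)*(-12) + (-4)*(-15) + (0)*(5) = 60
  (XY)[0][1] = (0)*(-13) + (-4)*(0) + (0)*(0) = 0
  (XY)[0][2] = (0)*(14) + (-4)*(10) + (0)*(9) = -40
  (XY)[1][0] = (-9)*(-12) + (5)*(-15) + (0)*(5) = 33
  (XY)[1][1] = (-9)*(-13) + (5)*(0) + (0)*(0) = 117
  (XY)[1][2] = (-9)*(14) + (5)*(10) + (0)*(9) = -76
  (XY)[2][0] = (-7)*(-12) + (5)*(-15) + (-8)*(5) = -31
  (XY)[2][1] = (-7)*(-13) + (5)*(0) + (-8)*(0) = 91
  (XY)[2][2] = (-7)*(14) + (5)*(10) + (-8)*(9) = -120
XY =
[       60         0       -40 ]
[       33       117       -76 ]
[      -31        91      -120 ]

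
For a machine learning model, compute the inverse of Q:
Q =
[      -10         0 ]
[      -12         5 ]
det(Q) = -50
Q⁻¹ =
[    -1/10         0 ]
[    -6/25       1/5 ]

For a 2×2 matrix Q = [[a, b], [c, d]] with det(Q) ≠ 0, Q⁻¹ = (1/det(Q)) * [[d, -b], [-c, a]].
det(Q) = (-10)*(5) - (0)*(-12) = -50 - 0 = -50.
Q⁻¹ = (1/-50) * [[5, 0], [12, -10]].
Dividing each entry by -50 and reducing:
Q⁻¹ =
[    -1/10         0 ]
[    -6/25       1/5 ]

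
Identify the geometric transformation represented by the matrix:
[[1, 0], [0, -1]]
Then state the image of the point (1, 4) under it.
reflection across the x-axis; image of (1, 4) is (1, -4)

This is a symmetric orthogonal matrix with determinant -1, which characterizes a reflection in ℝ².
The matrix [[1, 0], [0, -1]] represents: reflection across the x-axis.
Applying it to (1, 4): [1·1 + 0·4, 0·1 + -1·4] = (1, -4).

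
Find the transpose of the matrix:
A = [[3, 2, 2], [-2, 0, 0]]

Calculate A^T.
[[3, -2], [2, 0], [2, 0]]

The transpose sends entry (i,j) to (j,i); rows become columns.
Row 0 of A: [3, 2, 2] -> column 0 of A^T.
Row 1 of A: [-2, 0, 0] -> column 1 of A^T.
A^T = [[3, -2], [2, 0], [2, 0]]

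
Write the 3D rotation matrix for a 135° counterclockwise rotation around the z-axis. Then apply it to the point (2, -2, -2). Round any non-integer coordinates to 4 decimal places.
R = [[-√2/2, -√2/2, 0], [√2/2, -√2/2, 0], [0, 0, 1]]; R·(2, -2, -2) = (0.0000, 2.8284, -2.0000)

Rotation matrix for 135° around z-axis:
cos(135°) = -√2/2, sin(135°) = √2/2
R = [[-√2/2, -√2/2, 0], [√2/2, -√2/2, 0], [0, 0, 1]]
Apply to (2, -2, -2): R·[2, -2, -2]ᵀ = (0.0000, 2.8284, -2.0000)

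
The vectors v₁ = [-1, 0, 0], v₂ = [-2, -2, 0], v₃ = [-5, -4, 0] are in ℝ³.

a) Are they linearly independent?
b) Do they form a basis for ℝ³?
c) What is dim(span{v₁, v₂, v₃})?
Not independent, not a basis, dim(span) = 2

Check whether v₃ can be written as a linear combination of v₁ and v₂.
v₃ = (1)·v₁ + (2)·v₂ = [-5, -4, 0], so the three vectors are linearly dependent.
Thus they do not form a basis for ℝ³, and dim(span{v₁, v₂, v₃}) = 2 (spanned by v₁ and v₂).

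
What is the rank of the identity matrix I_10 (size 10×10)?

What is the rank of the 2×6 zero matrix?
rank(I_10) = 10, rank(0) = 0

The identity I_10 has 10 columns that are the standard basis vectors e_1, …, e_10. These are linearly independent, so all 10 columns are pivots and rank(I_10) = 10.
The 2×6 zero matrix has every entry zero, so every row is the zero row and there are no pivots; rank(0) = 0.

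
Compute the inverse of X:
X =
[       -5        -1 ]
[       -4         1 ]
det(X) = -9
X⁻¹ =
[     -1/9      -1/9 ]
[     -4/9       5/9 ]

For a 2×2 matrix X = [[a, b], [c, d]] with det(X) ≠ 0, X⁻¹ = (1/det(X)) * [[d, -b], [-c, a]].
det(X) = (-5)*(1) - (-1)*(-4) = -5 - 4 = -9.
X⁻¹ = (1/-9) * [[1, 1], [4, -5]].
Dividing each entry by -9 and reducing:
X⁻¹ =
[     -1/9      -1/9 ]
[     -4/9       5/9 ]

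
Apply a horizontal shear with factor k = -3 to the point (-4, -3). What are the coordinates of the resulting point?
(5, -3)

Shear matrix for horizontal shear with factor k = -3:
[[1, -3], [0, 1]]
Result: (-4, -3) → (5, -3)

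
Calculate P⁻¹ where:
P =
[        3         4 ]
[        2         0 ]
det(P) = -8
P⁻¹ =
[        0       1/2 ]
[      1/4      -3/8 ]

For a 2×2 matrix P = [[a, b], [c, d]] with det(P) ≠ 0, P⁻¹ = (1/det(P)) * [[d, -b], [-c, a]].
det(P) = (3)*(0) - (4)*(2) = 0 - 8 = -8.
P⁻¹ = (1/-8) * [[0, -4], [-2, 3]].
Dividing each entry by -8 and reducing:
P⁻¹ =
[        0       1/2 ]
[      1/4      -3/8 ]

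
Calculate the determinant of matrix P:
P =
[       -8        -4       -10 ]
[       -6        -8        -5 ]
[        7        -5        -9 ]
det(P) = -880

Expand along row 0 (cofactor expansion): det(P) = a*(e*i - f*h) - b*(d*i - f*g) + c*(d*h - e*g), where the 3×3 is [[a, b, c], [d, e, f], [g, h, i]].
Minor M_00 = (-8)*(-9) - (-5)*(-5) = 72 - 25 = 47.
Minor M_01 = (-6)*(-9) - (-5)*(7) = 54 + 35 = 89.
Minor M_02 = (-6)*(-5) - (-8)*(7) = 30 + 56 = 86.
det(P) = (-8)*(47) - (-4)*(89) + (-10)*(86) = -376 + 356 - 860 = -880.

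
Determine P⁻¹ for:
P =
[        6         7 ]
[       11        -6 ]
det(P) = -113
P⁻¹ =
[    6/113     7/113 ]
[   11/113    -6/113 ]

For a 2×2 matrix P = [[a, b], [c, d]] with det(P) ≠ 0, P⁻¹ = (1/det(P)) * [[d, -b], [-c, a]].
det(P) = (6)*(-6) - (7)*(11) = -36 - 77 = -113.
P⁻¹ = (1/-113) * [[-6, -7], [-11, 6]].
Dividing each entry by -113 and reducing:
P⁻¹ =
[    6/113     7/113 ]
[   11/113    -6/113 ]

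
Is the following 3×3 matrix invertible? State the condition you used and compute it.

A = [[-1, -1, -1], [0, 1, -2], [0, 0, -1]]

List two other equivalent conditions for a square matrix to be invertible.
Yes, invertible; det(A) = 1 ≠ 0. Equivalent conditions: rank(A) = 3; Ax = 0 has only the trivial solution; 0 is not an eigenvalue; the columns of A are linearly independent.

To check invertibility, compute det(A).
The given matrix is triangular, so det(A) equals the product of its diagonal entries = 1 ≠ 0.
Since det(A) ≠ 0, A is invertible.
Equivalent conditions for a square matrix A to be invertible:
- rank(A) = 3 (full rank).
- The homogeneous system Ax = 0 has only the trivial solution x = 0.
- 0 is not an eigenvalue of A.
- The columns (equivalently rows) of A are linearly independent.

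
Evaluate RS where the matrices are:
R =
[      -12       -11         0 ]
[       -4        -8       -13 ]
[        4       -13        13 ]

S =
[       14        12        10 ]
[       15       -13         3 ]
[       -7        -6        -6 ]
RS =
[     -333        -1      -153 ]
[      -85       134        14 ]
[     -230       139       -77 ]

Matrix multiplication: (RS)[i][j] = sum over k of R[i][k] * S[k][j].
  (RS)[0][0] = (-12)*(14) + (-11)*(15) + (0)*(-7) = -333
  (RS)[0][1] = (-12)*(12) + (-11)*(-13) + (0)*(-6) = -1
  (RS)[0][2] = (-12)*(10) + (-11)*(3) + (0)*(-6) = -153
  (RS)[1][0] = (-4)*(14) + (-8)*(15) + (-13)*(-7) = -85
  (RS)[1][1] = (-4)*(12) + (-8)*(-13) + (-13)*(-6) = 134
  (RS)[1][2] = (-4)*(10) + (-8)*(3) + (-13)*(-6) = 14
  (RS)[2][0] = (4)*(14) + (-13)*(15) + (13)*(-7) = -230
  (RS)[2][1] = (4)*(12) + (-13)*(-13) + (13)*(-6) = 139
  (RS)[2][2] = (4)*(10) + (-13)*(3) + (13)*(-6) = -77
RS =
[     -333        -1      -153 ]
[      -85       134        14 ]
[     -230       139       -77 ]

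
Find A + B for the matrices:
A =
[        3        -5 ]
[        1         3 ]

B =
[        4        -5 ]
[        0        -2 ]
A + B =
[        7       -10 ]
[        1         1 ]

Matrix addition is elementwise: (A+B)[i][j] = A[i][j] + B[i][j].
  (A+B)[0][0] = (3) + (4) = 7
  (A+B)[0][1] = (-5) + (-5) = -10
  (A+B)[1][0] = (1) + (0) = 1
  (A+B)[1][1] = (3) + (-2) = 1
A + B =
[        7       -10 ]
[        1         1 ]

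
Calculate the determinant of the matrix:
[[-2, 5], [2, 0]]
-10

For a 2×2 matrix [[a, b], [c, d]], det = ad - bc
det = (-2)(0) - (5)(2) = 0 - 10 = -10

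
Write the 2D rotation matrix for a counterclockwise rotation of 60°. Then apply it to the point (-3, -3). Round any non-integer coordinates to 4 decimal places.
R = [[1/2, -√3/2], [√3/2, 1/2]]; R·(-3, -3) = (1.0981, -4.0981)

Rotation matrix formula: R(θ) = [[cos θ, -sin θ], [sin θ, cos θ]]
For θ = 60°:
cos(60°) = 1/2
sin(60°) = √3/2
R = [[1/2, -√3/2], [√3/2, 1/2]]
Apply to (-3, -3): [1/2·-3 + (-√3/2)·-3, √3/2·-3 + 1/2·-3] = (1.0981, -4.0981)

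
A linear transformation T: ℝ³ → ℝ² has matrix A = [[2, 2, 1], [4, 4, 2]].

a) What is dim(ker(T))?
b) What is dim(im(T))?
dim(ker) = 2, dim(im) = 1

Observe that row 2 = 2 × row 1 (so the rows are linearly dependent).
Thus rank(A) = 1 (only one linearly independent row).
dim(im(T)) = rank(A) = 1.
By the rank-nullity theorem applied to T: ℝ³ → ℝ², rank(A) + nullity(A) = 3 (the domain dimension), so dim(ker(T)) = 3 - 1 = 2.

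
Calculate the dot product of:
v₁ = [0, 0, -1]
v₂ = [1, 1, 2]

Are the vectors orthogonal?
-2, No

The dot product is the sum of products of corresponding components.
v₁·v₂ = (0)*(1) + (0)*(1) + (-1)*(2) = 0 + 0 - 2 = -2.
Two vectors are orthogonal iff their dot product is 0; here the dot product is -2, so the vectors are not orthogonal.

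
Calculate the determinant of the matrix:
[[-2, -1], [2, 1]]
0

For a 2×2 matrix [[a, b], [c, d]], det = ad - bc
det = (-2)(1) - (-1)(2) = -2 - -2 = 0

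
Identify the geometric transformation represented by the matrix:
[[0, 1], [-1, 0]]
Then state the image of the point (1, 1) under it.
rotation by 90° clockwise (i.e., 270° counterclockwise); image of (1, 1) is (1, -1)

This matches the form [[cos θ, -sin θ], [sin θ, cos θ]] of a rotation matrix; reading off cos θ and sin θ gives the angle.
The matrix [[0, 1], [-1, 0]] represents: rotation by 90° clockwise (i.e., 270° counterclockwise).
Applying it to (1, 1): [0·1 + 1·1, -1·1 + 0·1] = (1, -1).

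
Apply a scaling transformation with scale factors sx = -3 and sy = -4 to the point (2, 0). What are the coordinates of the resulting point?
(-6, 0)

Scaling matrix:
[[-3, 0], [0, -4]]
Result: (2 × -3, 0 × -4) = (-6, 0)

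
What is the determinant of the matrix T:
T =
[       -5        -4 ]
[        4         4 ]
det(T) = -4

For a 2×2 matrix [[a, b], [c, d]], det = a*d - b*c.
det(T) = (-5)*(4) - (-4)*(4) = -20 + 16 = -4.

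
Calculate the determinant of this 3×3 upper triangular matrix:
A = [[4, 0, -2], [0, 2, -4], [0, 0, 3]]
24

The determinant of a triangular matrix is the product of its diagonal entries (the off-diagonal entries above the diagonal do not affect it).
det(A) = (4) * (2) * (3) = 24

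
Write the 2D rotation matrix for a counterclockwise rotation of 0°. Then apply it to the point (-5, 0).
R = [[1, 0], [0, 1]]; R·(-5, 0) = (-5, 0)

Rotation matrix formula: R(θ) = [[cos θ, -sin θ], [sin θ, cos θ]]
For θ = 0°:
cos(0°) = 1
sin(0°) = 0
R = [[1, 0], [0, 1]]
Apply to (-5, 0): [1·-5 + (0)·0, 0·-5 + 1·0] = (-5, 0)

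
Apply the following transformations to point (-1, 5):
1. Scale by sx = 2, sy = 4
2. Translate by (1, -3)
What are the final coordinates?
(-1, 17)

Step 1: Scale (-1, 5) by (sx, sy) = (2, 4) → (-2, 20)
Step 2: Translate by (1, -3) → (-1, 17)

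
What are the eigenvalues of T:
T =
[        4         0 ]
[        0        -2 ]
λ = -2, 4

Solve det(T - λI) = 0. For a 2×2 matrix the characteristic equation is λ² - (trace)λ + det = 0.
trace(T) = a + d = 4 - 2 = 2.
det(T) = a*d - b*c = (4)*(-2) - (0)*(0) = -8 - 0 = -8.
Characteristic equation: λ² - (2)λ + (-8) = 0.
Discriminant = (2)² - 4*(-8) = 4 + 32 = 36.
λ = (2 ± √36) / 2 = (2 ± 6) / 2 = -2, 4.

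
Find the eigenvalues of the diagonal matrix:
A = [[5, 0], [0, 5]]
λ₁ = 5, λ₂ = 5

The characteristic polynomial of A is det(A - λI) = (5 - λ)(5 - λ) = 0.
The roots are λ = 5 and λ = 5, so the eigenvalues are the diagonal entries.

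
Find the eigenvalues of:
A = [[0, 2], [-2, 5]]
λ = 1, 4

Solve det(A - λI) = 0. For a 2×2 matrix this is λ² - (trace)λ + det = 0.
trace(A) = 0 + 5 = 5.
det(A) = (0)*(5) - (2)*(-2) = 0 + 4 = 4.
Characteristic equation: λ² - (5)λ + (4) = 0.
Discriminant: (5)² - 4*(4) = 25 - 16 = 9.
Roots: λ = (5 ± √9) / 2 = 1, 4.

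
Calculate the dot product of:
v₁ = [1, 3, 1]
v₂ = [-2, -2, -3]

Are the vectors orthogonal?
-11, No

The dot product is the sum of products of corresponding components.
v₁·v₂ = (1)*(-2) + (3)*(-2) + (1)*(-3) = -2 - 6 - 3 = -11.
Two vectors are orthogonal iff their dot product is 0; here the dot product is -11, so the vectors are not orthogonal.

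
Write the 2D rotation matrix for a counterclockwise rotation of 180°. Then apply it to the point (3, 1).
R = [[-1, 0], [0, -1]]; R·(3, 1) = (-3, -1)

Rotation matrix formula: R(θ) = [[cos θ, -sin θ], [sin θ, cos θ]]
For θ = 180°:
cos(180°) = -1
sin(180°) = 0
R = [[-1, 0], [0, -1]]
Apply to (3, 1): [-1·3 + (0)·1, 0·3 + -1·1] = (-3, -1)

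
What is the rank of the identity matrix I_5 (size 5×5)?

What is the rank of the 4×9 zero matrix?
rank(I_5) = 5, rank(0) = 0

The identity I_5 has 5 columns that are the standard basis vectors e_1, …, e_5. These are linearly independent, so all 5 columns are pivots and rank(I_5) = 5.
The 4×9 zero matrix has every entry zero, so every row is the zero row and there are no pivots; rank(0) = 0.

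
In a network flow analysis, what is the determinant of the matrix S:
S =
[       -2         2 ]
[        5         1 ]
det(S) = -12

For a 2×2 matrix [[a, b], [c, d]], det = a*d - b*c.
det(S) = (-2)*(1) - (2)*(5) = -2 - 10 = -12.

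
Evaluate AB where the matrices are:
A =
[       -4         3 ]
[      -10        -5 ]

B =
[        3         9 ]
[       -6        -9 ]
AB =
[      -30       -63 ]
[        0       -45 ]

Matrix multiplication: (AB)[i][j] = sum over k of A[i][k] * B[k][j].
  (AB)[0][0] = (-4)*(3) + (3)*(-6) = -30
  (AB)[0][1] = (-4)*(9) + (3)*(-9) = -63
  (AB)[1][0] = (-10)*(3) + (-5)*(-6) = 0
  (AB)[1][1] = (-10)*(9) + (-5)*(-9) = -45
AB =
[      -30       -63 ]
[        0       -45 ]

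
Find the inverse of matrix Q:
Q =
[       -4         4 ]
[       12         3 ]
det(Q) = -60
Q⁻¹ =
[    -1/20      1/15 ]
[      1/5      1/15 ]

For a 2×2 matrix Q = [[a, b], [c, d]] with det(Q) ≠ 0, Q⁻¹ = (1/det(Q)) * [[d, -b], [-c, a]].
det(Q) = (-4)*(3) - (4)*(12) = -12 - 48 = -60.
Q⁻¹ = (1/-60) * [[3, -4], [-12, -4]].
Dividing each entry by -60 and reducing:
Q⁻¹ =
[    -1/20      1/15 ]
[      1/5      1/15 ]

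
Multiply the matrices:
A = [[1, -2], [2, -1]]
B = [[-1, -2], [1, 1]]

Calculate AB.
[[-3, -4], [-3, -5]]

Each entry (i,j) of AB = sum over k of A[i][k]*B[k][j].
(AB)[0][0] = (1)*(-1) + (-2)*(1) = -3
(AB)[0][1] = (1)*(-2) + (-2)*(1) = -4
(AB)[1][0] = (2)*(-1) + (-1)*(1) = -3
(AB)[1][1] = (2)*(-2) + (-1)*(1) = -5
AB = [[-3, -4], [-3, -5]]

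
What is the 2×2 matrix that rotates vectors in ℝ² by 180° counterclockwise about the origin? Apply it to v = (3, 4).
R = [[-1, 0], [0, -1]]; R·v = (-3, -4)

A counterclockwise rotation by angle θ in ℝ² has matrix R(θ) = [[cos θ, -sin θ], [sin θ, cos θ]].
For θ = 180°: cos θ = -1, sin θ = 0.
R(180°) = [[-1, 0], [0, -1]].
R·v = [-1·3 + (0)·4, 0·3 + -1·4] = (-3, -4).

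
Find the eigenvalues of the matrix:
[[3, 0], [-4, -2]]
λ = -2 and λ = 3

Characteristic equation: det(A - λI) = 0
λ² - (trace)λ + (det) = 0
λ² - (1)λ + (-6) = 0
λ² - 1λ - 6 = 0
Solving: λ = -2, 3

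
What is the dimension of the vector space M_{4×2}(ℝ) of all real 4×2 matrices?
Dimension = 8

A real 4×2 matrix is determined by its 4·2 = 8 independent entries.
A standard basis is {E_ij : 1 ≤ i ≤ 4, 1 ≤ j ≤ 2}, where E_ij has a 1 in position (i, j) and 0 elsewhere — there are 8 such matrices, and they are linearly independent and span M_{4×2}(ℝ).
Therefore dim(M_{4×2}(ℝ)) = 8.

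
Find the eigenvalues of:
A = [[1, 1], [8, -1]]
λ = -3, 3

Solve det(A - λI) = 0. For a 2×2 matrix this is λ² - (trace)λ + det = 0.
trace(A) = 1 - 1 = 0.
det(A) = (1)*(-1) - (1)*(8) = -1 - 8 = -9.
Characteristic equation: λ² - (0)λ + (-9) = 0.
Discriminant: (0)² - 4*(-9) = 0 + 36 = 36.
Roots: λ = (0 ± √36) / 2 = -3, 3.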